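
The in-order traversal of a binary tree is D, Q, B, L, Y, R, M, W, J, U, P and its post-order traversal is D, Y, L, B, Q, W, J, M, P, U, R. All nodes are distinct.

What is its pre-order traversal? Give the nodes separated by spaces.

The last element of post-order is the root; it splits in-order into left and right subtrees.
Root R: left subtree has 5 nodes {D, Q, B, L, Y}, right has 5 {M, W, J, U, P}.
  Root Q: left subtree has 1 node {D}, right has 3 {B, L, Y}.
    Root B: left subtree has 0 nodes { }, right has 2 {L, Y}.
      Root L: left subtree has 0 nodes { }, right has 1 {Y}.
  Root U: left subtree has 3 nodes {M, W, J}, right has 1 {P}.
    Root M: left subtree has 0 nodes { }, right has 2 {W, J}.
      Root J: left subtree has 1 node {W}, right has 0 { }.

R Q D B L Y U M J W P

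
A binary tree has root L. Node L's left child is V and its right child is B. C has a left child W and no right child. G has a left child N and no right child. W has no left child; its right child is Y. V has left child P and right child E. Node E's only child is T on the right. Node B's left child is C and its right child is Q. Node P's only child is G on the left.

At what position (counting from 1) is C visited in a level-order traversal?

6

Level-order visits nodes level by level from the root, left to right within each level.
Level 0: L
Level 1: V, B
Level 2: P, E, C, Q
Level 3: G, T, W
Level 4: N, Y
Full level-order sequence: L, V, B, P, E, C, Q, G, T, W, N, Y.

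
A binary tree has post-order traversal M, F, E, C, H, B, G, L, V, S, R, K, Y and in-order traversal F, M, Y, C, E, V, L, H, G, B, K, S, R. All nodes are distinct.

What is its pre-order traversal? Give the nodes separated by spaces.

The last element of post-order is the root; it splits in-order into left and right subtrees.
Root Y: left subtree has 2 nodes {F, M}, right has 10 {C, E, V, L, H, G, B, K, S, R}.
  Root F: left subtree has 0 nodes { }, right has 1 {M}.
  Root K: left subtree has 7 nodes {C, E, V, L, H, G, B}, right has 2 {S, R}.
    Root V: left subtree has 2 nodes {C, E}, right has 4 {L, H, G, B}.
      Root C: left subtree has 0 nodes { }, right has 1 {E}.
      Root L: left subtree has 0 nodes { }, right has 3 {H, G, B}.
        Root G: left subtree has 1 node {H}, right has 1 {B}.
    Root R: left subtree has 1 node {S}, right has 0 { }.

Y F M K V C E L G H B R S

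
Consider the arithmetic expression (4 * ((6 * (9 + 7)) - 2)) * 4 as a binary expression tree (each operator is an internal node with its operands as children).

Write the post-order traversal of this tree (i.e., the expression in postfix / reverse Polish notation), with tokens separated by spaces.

Post-order on an expression tree gives postfix notation: for each operator, emit left operand, right operand, then the operator.

4 6 9 7 + * 2 - * 4 *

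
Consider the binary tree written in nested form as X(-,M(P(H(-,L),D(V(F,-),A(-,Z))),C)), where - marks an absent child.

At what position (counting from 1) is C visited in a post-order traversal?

9

Post-order visits the left subtree, then the right subtree, then the node.
At X: no left child.
At X: go right to M.
  At M: go left to P.
    At P: go left to H.
      At H: no left child.
      At H: go right to L.
        L is a leaf — visit L.
      Visit H.
    At P: go right to D.
      At D: go left to V.
        At V: go left to F.
          F is a leaf — visit F.
        At V: no right child.
        Visit V.
      At D: go right to A.
        At A: no left child.
        At A: go right to Z.
          Z is a leaf — visit Z.
        Visit A.
      Visit D.
    Visit P.
  At M: go right to C.
    C is a leaf — visit C.
  Visit M.
Visit X.
Full post-order sequence: L, H, F, V, Z, A, D, P, C, M, X.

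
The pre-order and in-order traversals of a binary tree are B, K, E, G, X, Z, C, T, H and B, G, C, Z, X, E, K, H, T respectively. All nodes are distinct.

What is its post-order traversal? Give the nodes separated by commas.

C, Z, X, G, E, H, T, K, B

The first element of pre-order is the root; it splits in-order into left and right subtrees.
Root B: left subtree has 0 nodes { }, right has 8 {G, C, Z, X, E, K, H, T}.
  Root K: left subtree has 5 nodes {G, C, Z, X, E}, right has 2 {H, T}.
    Root E: left subtree has 4 nodes {G, C, Z, X}, right has 0 { }.
      Root G: left subtree has 0 nodes { }, right has 3 {C, Z, X}.
        Root X: left subtree has 2 nodes {C, Z}, right has 0 { }.
          Root Z: left subtree has 1 node {C}, right has 0 { }.
    Root T: left subtree has 1 node {H}, right has 0 { }.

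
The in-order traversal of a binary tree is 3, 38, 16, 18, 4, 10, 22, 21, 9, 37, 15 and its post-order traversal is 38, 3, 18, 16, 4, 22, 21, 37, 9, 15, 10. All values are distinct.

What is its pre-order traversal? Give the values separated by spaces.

10 4 16 3 38 18 15 9 21 22 37

The last element of post-order is the root; it splits in-order into left and right subtrees.
Root 10: left subtree has 5 nodes {3, 38, 16, 18, 4}, right has 5 {22, 21, 9, 37, 15}.
  Root 4: left subtree has 4 nodes {3, 38, 16, 18}, right has 0 { }.
    Root 16: left subtree has 2 nodes {3, 38}, right has 1 {18}.
      Root 3: left subtree has 0 nodes { }, right has 1 {38}.
  Root 15: left subtree has 4 nodes {22, 21, 9, 37}, right has 0 { }.
    Root 9: left subtree has 2 nodes {22, 21}, right has 1 {37}.
      Root 21: left subtree has 1 node {22}, right has 0 { }.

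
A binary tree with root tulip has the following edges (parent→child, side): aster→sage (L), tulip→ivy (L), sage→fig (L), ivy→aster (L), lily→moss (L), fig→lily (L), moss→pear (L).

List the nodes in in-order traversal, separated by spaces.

pear moss lily fig sage aster ivy tulip

In-order visits the left subtree, then the node, then the right subtree.
At tulip: go left to ivy.
  At ivy: go left to aster.
    At aster: go left to sage.
      At sage: go left to fig.
        At fig: go left to lily.
          At lily: go left to moss.
            At moss: go left to pear.
              pear is a leaf — visit pear.
            Visit moss.
            At moss: no right child.
          Visit lily.
          At lily: no right child.
        Visit fig.
        At fig: no right child.
      Visit sage.
      At sage: no right child.
    Visit aster.
    At aster: no right child.
  Visit ivy.
  At ivy: no right child.
Visit tulip.
At tulip: no right child.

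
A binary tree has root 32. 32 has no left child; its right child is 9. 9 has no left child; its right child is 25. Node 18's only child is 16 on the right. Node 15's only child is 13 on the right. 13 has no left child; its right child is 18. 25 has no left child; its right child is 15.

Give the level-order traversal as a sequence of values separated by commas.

Level-order visits nodes level by level from the root, left to right within each level.
Level 0: 32
Level 1: 9
Level 2: 25
Level 3: 15
Level 4: 13
Level 5: 18
Level 6: 16

32, 9, 25, 15, 13, 18, 16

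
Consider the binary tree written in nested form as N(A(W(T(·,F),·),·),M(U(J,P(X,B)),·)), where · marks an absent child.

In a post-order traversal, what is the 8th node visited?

Post-order visits the left subtree, then the right subtree, then the node.
At N: go left to A.
  At A: go left to W.
    At W: go left to T.
      At T: no left child.
      At T: go right to F.
        F is a leaf — visit F.
      Visit T.
    At W: no right child.
    Visit W.
  At A: no right child.
  Visit A.
At N: go right to M.
  At M: go left to U.
    At U: go left to J.
      J is a leaf — visit J.
    At U: go right to P.
      At P: go left to X.
        X is a leaf — visit X.
      At P: go right to B.
        B is a leaf — visit B.
      Visit P.
    Visit U.
  At M: no right child.
  Visit M.
Visit N.
Full post-order sequence: F, T, W, A, J, X, B, P, U, M, N.

P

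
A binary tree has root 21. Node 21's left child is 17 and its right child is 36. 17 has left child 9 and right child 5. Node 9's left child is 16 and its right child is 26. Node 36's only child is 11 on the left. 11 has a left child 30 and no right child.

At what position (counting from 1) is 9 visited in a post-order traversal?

Post-order visits the left subtree, then the right subtree, then the node.
At 21: go left to 17.
  At 17: go left to 9.
    At 9: go left to 16.
      16 is a leaf — visit 16.
    At 9: go right to 26.
      26 is a leaf — visit 26.
    Visit 9.
  At 17: go right to 5.
    5 is a leaf — visit 5.
  Visit 17.
At 21: go right to 36.
  At 36: go left to 11.
    At 11: go left to 30.
      30 is a leaf — visit 30.
    At 11: no right child.
    Visit 11.
  At 36: no right child.
  Visit 36.
Visit 21.
Full post-order sequence: 16, 26, 9, 5, 17, 30, 11, 36, 21.

3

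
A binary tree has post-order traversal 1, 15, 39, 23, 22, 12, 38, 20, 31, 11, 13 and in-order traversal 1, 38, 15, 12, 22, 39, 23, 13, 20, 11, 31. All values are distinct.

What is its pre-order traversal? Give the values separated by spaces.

13 38 1 12 15 22 23 39 11 20 31

The last element of post-order is the root; it splits in-order into left and right subtrees.
Root 13: left subtree has 7 nodes {1, 38, 15, 12, 22, 39, 23}, right has 3 {20, 11, 31}.
  Root 38: left subtree has 1 node {1}, right has 5 {15, 12, 22, 39, 23}.
    Root 12: left subtree has 1 node {15}, right has 3 {22, 39, 23}.
      Root 22: left subtree has 0 nodes { }, right has 2 {39, 23}.
        Root 23: left subtree has 1 node {39}, right has 0 { }.
  Root 11: left subtree has 1 node {20}, right has 1 {31}.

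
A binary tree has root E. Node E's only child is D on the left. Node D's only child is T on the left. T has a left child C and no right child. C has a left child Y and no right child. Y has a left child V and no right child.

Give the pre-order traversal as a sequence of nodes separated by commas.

Pre-order visits the node, then its left subtree, then its right subtree.
Visit E.
At E: go left to D.
  Visit D.
  At D: go left to T.
    Visit T.
    At T: go left to C.
      Visit C.
      At C: go left to Y.
        Visit Y.
        At Y: go left to V.
          V is a leaf — visit V.
        At Y: no right child.
      At C: no right child.
    At T: no right child.
  At D: no right child.
At E: no right child.

E, D, T, C, Y, V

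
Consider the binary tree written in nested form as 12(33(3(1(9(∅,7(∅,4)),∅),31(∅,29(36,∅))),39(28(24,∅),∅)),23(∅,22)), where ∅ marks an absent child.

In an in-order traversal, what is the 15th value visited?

22

In-order visits the left subtree, then the node, then the right subtree.
At 12: go left to 33.
  At 33: go left to 3.
    At 3: go left to 1.
      At 1: go left to 9.
        At 9: no left child.
        Visit 9.
        At 9: go right to 7.
          At 7: no left child.
          Visit 7.
          At 7: go right to 4.
            4 is a leaf — visit 4.
      Visit 1.
      At 1: no right child.
    Visit 3.
    At 3: go right to 31.
      At 31: no left child.
      Visit 31.
      At 31: go right to 29.
        At 29: go left to 36.
          36 is a leaf — visit 36.
        Visit 29.
        At 29: no right child.
  Visit 33.
  At 33: go right to 39.
    At 39: go left to 28.
      At 28: go left to 24.
        24 is a leaf — visit 24.
      Visit 28.
      At 28: no right child.
    Visit 39.
    At 39: no right child.
Visit 12.
At 12: go right to 23.
  At 23: no left child.
  Visit 23.
  At 23: go right to 22.
    22 is a leaf — visit 22.
Full in-order sequence: 9, 7, 4, 1, 3, 31, 36, 29, 33, 24, 28, 39, 12, 23, 22.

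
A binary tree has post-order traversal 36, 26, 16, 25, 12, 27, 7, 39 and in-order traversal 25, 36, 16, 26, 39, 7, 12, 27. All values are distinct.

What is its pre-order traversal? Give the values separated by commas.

The last element of post-order is the root; it splits in-order into left and right subtrees.
Root 39: left subtree has 4 nodes {25, 36, 16, 26}, right has 3 {7, 12, 27}.
  Root 25: left subtree has 0 nodes { }, right has 3 {36, 16, 26}.
    Root 16: left subtree has 1 node {36}, right has 1 {26}.
  Root 7: left subtree has 0 nodes { }, right has 2 {12, 27}.
    Root 27: left subtree has 1 node {12}, right has 0 { }.

39, 25, 16, 36, 26, 7, 27, 12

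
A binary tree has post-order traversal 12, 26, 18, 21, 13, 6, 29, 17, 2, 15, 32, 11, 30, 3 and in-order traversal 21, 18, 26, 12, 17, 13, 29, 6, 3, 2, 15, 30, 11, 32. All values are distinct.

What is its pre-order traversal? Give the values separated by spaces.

3 17 21 18 26 12 29 13 6 30 15 2 11 32

The last element of post-order is the root; it splits in-order into left and right subtrees.
Root 3: left subtree has 8 nodes {21, 18, 26, 12, 17, 13, 29, 6}, right has 5 {2, 15, 30, 11, 32}.
  Root 17: left subtree has 4 nodes {21, 18, 26, 12}, right has 3 {13, 29, 6}.
    Root 21: left subtree has 0 nodes { }, right has 3 {18, 26, 12}.
      Root 18: left subtree has 0 nodes { }, right has 2 {26, 12}.
        Root 26: left subtree has 0 nodes { }, right has 1 {12}.
    Root 29: left subtree has 1 node {13}, right has 1 {6}.
  Root 30: left subtree has 2 nodes {2, 15}, right has 2 {11, 32}.
    Root 15: left subtree has 1 node {2}, right has 0 { }.
    Root 11: left subtree has 0 nodes { }, right has 1 {32}.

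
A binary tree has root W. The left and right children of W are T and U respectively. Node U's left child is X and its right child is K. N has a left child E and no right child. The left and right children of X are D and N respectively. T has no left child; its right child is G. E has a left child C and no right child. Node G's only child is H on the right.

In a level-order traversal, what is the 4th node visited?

G

Level-order visits nodes level by level from the root, left to right within each level.
Level 0: W
Level 1: T, U
Level 2: G, X, K
Level 3: H, D, N
Level 4: E
Level 5: C
Full level-order sequence: W, T, U, G, X, K, H, D, N, E, C.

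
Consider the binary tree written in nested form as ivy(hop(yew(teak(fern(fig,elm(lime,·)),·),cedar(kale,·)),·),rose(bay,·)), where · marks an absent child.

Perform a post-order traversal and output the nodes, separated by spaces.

fig lime elm fern teak kale cedar yew hop bay rose ivy

Post-order visits the left subtree, then the right subtree, then the node.
At ivy: go left to hop.
  At hop: go left to yew.
    At yew: go left to teak.
      At teak: go left to fern.
        At fern: go left to fig.
          fig is a leaf — visit fig.
        At fern: go right to elm.
          At elm: go left to lime.
            lime is a leaf — visit lime.
          At elm: no right child.
          Visit elm.
        Visit fern.
      At teak: no right child.
      Visit teak.
    At yew: go right to cedar.
      At cedar: go left to kale.
        kale is a leaf — visit kale.
      At cedar: no right child.
      Visit cedar.
    Visit yew.
  At hop: no right child.
  Visit hop.
At ivy: go right to rose.
  At rose: go left to bay.
    bay is a leaf — visit bay.
  At rose: no right child.
  Visit rose.
Visit ivy.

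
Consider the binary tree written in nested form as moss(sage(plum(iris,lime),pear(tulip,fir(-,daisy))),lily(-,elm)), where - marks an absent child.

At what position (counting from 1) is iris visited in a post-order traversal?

Post-order visits the left subtree, then the right subtree, then the node.
At moss: go left to sage.
  At sage: go left to plum.
    At plum: go left to iris.
      iris is a leaf — visit iris.
    At plum: go right to lime.
      lime is a leaf — visit lime.
    Visit plum.
  At sage: go right to pear.
    At pear: go left to tulip.
      tulip is a leaf — visit tulip.
    At pear: go right to fir.
      At fir: no left child.
      At fir: go right to daisy.
        daisy is a leaf — visit daisy.
      Visit fir.
    Visit pear.
  Visit sage.
At moss: go right to lily.
  At lily: no left child.
  At lily: go right to elm.
    elm is a leaf — visit elm.
  Visit lily.
Visit moss.
Full post-order sequence: iris, lime, plum, tulip, daisy, fir, pear, sage, elm, lily, moss.

1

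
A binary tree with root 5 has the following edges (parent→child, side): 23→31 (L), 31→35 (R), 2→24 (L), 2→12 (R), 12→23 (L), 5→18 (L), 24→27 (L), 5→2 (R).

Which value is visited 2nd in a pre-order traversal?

Pre-order visits the node, then its left subtree, then its right subtree.
Visit 5.
At 5: go left to 18.
  18 is a leaf — visit 18.
At 5: go right to 2.
  Visit 2.
  At 2: go left to 24.
    Visit 24.
    At 24: go left to 27.
      27 is a leaf — visit 27.
    At 24: no right child.
  At 2: go right to 12.
    Visit 12.
    At 12: go left to 23.
      Visit 23.
      At 23: go left to 31.
        Visit 31.
        At 31: no left child.
        At 31: go right to 35.
          35 is a leaf — visit 35.
      At 23: no right child.
    At 12: no right child.
Full pre-order sequence: 5, 18, 2, 24, 27, 12, 23, 31, 35.

18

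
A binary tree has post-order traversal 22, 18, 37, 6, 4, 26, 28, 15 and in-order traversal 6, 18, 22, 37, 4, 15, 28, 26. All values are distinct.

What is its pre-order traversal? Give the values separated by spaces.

The last element of post-order is the root; it splits in-order into left and right subtrees.
Root 15: left subtree has 5 nodes {6, 18, 22, 37, 4}, right has 2 {28, 26}.
  Root 4: left subtree has 4 nodes {6, 18, 22, 37}, right has 0 { }.
    Root 6: left subtree has 0 nodes { }, right has 3 {18, 22, 37}.
      Root 37: left subtree has 2 nodes {18, 22}, right has 0 { }.
        Root 18: left subtree has 0 nodes { }, right has 1 {22}.
  Root 28: left subtree has 0 nodes { }, right has 1 {26}.

15 4 6 37 18 22 28 26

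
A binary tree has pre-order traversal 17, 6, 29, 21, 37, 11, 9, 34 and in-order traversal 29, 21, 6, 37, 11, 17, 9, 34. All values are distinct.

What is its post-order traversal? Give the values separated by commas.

The first element of pre-order is the root; it splits in-order into left and right subtrees.
Root 17: left subtree has 5 nodes {29, 21, 6, 37, 11}, right has 2 {9, 34}.
  Root 6: left subtree has 2 nodes {29, 21}, right has 2 {37, 11}.
    Root 29: left subtree has 0 nodes { }, right has 1 {21}.
    Root 37: left subtree has 0 nodes { }, right has 1 {11}.
  Root 9: left subtree has 0 nodes { }, right has 1 {34}.

21, 29, 11, 37, 6, 34, 9, 17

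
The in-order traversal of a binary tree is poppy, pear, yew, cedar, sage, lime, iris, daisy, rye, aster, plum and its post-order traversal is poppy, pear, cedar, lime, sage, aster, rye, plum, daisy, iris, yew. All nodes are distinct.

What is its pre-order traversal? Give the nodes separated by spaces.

yew pear poppy iris sage cedar lime daisy plum rye aster

The last element of post-order is the root; it splits in-order into left and right subtrees.
Root yew: left subtree has 2 nodes {poppy, pear}, right has 8 {cedar, sage, lime, iris, daisy, rye, aster, plum}.
  Root pear: left subtree has 1 node {poppy}, right has 0 { }.
  Root iris: left subtree has 3 nodes {cedar, sage, lime}, right has 4 {daisy, rye, aster, plum}.
    Root sage: left subtree has 1 node {cedar}, right has 1 {lime}.
    Root daisy: left subtree has 0 nodes { }, right has 3 {rye, aster, plum}.
      Root plum: left subtree has 2 nodes {rye, aster}, right has 0 { }.
        Root rye: left subtree has 0 nodes { }, right has 1 {aster}.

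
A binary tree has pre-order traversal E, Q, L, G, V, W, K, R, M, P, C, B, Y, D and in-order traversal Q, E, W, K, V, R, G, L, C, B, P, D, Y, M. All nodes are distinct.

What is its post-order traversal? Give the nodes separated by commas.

The first element of pre-order is the root; it splits in-order into left and right subtrees.
Root E: left subtree has 1 node {Q}, right has 12 {W, K, V, R, G, L, C, B, P, D, Y, M}.
  Root L: left subtree has 5 nodes {W, K, V, R, G}, right has 6 {C, B, P, D, Y, M}.
    Root G: left subtree has 4 nodes {W, K, V, R}, right has 0 { }.
      Root V: left subtree has 2 nodes {W, K}, right has 1 {R}.
        Root W: left subtree has 0 nodes { }, right has 1 {K}.
    Root M: left subtree has 5 nodes {C, B, P, D, Y}, right has 0 { }.
      Root P: left subtree has 2 nodes {C, B}, right has 2 {D, Y}.
        Root C: left subtree has 0 nodes { }, right has 1 {B}.
        Root Y: left subtree has 1 node {D}, right has 0 { }.

Q, K, W, R, V, G, B, C, D, Y, P, M, L, E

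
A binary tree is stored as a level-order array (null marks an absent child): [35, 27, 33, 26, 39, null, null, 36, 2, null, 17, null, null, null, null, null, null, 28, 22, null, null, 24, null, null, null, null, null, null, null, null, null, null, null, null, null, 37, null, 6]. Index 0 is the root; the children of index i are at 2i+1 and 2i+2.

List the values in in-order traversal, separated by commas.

In-order visits the left subtree, then the node, then the right subtree.
At 35: go left to 27.
  At 27: go left to 26.
    At 26: go left to 36.
      36 is a leaf — visit 36.
    Visit 26.
    At 26: go right to 2.
      At 2: go left to 28.
        At 28: go left to 37.
          37 is a leaf — visit 37.
        Visit 28.
        At 28: no right child.
      Visit 2.
      At 2: go right to 22.
        At 22: go left to 6.
          6 is a leaf — visit 6.
        Visit 22.
        At 22: no right child.
  Visit 27.
  At 27: go right to 39.
    At 39: no left child.
    Visit 39.
    At 39: go right to 17.
      At 17: go left to 24.
        24 is a leaf — visit 24.
      Visit 17.
      At 17: no right child.
Visit 35.
At 35: go right to 33.
  33 is a leaf — visit 33.

36, 26, 37, 28, 2, 6, 22, 27, 39, 24, 17, 35, 33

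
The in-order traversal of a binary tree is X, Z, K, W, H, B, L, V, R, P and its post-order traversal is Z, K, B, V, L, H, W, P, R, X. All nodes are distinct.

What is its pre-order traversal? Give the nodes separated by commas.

The last element of post-order is the root; it splits in-order into left and right subtrees.
Root X: left subtree has 0 nodes { }, right has 9 {Z, K, W, H, B, L, V, R, P}.
  Root R: left subtree has 7 nodes {Z, K, W, H, B, L, V}, right has 1 {P}.
    Root W: left subtree has 2 nodes {Z, K}, right has 4 {H, B, L, V}.
      Root K: left subtree has 1 node {Z}, right has 0 { }.
      Root H: left subtree has 0 nodes { }, right has 3 {B, L, V}.
        Root L: left subtree has 1 node {B}, right has 1 {V}.

X, R, W, K, Z, H, L, B, V, P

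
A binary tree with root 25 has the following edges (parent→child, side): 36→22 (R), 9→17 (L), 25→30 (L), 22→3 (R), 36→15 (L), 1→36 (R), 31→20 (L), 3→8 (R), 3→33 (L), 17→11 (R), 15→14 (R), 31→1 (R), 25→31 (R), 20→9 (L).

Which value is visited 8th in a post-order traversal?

33

Post-order visits the left subtree, then the right subtree, then the node.
At 25: go left to 30.
  30 is a leaf — visit 30.
At 25: go right to 31.
  At 31: go left to 20.
    At 20: go left to 9.
      At 9: go left to 17.
        At 17: no left child.
        At 17: go right to 11.
          11 is a leaf — visit 11.
        Visit 17.
      At 9: no right child.
      Visit 9.
    At 20: no right child.
    Visit 20.
  At 31: go right to 1.
    At 1: no left child.
    At 1: go right to 36.
      At 36: go left to 15.
        At 15: no left child.
        At 15: go right to 14.
          14 is a leaf — visit 14.
        Visit 15.
      At 36: go right to 22.
        At 22: no left child.
        At 22: go right to 3.
          At 3: go left to 33.
            33 is a leaf — visit 33.
          At 3: go right to 8.
            8 is a leaf — visit 8.
          Visit 3.
        Visit 22.
      Visit 36.
    Visit 1.
  Visit 31.
Visit 25.
Full post-order sequence: 30, 11, 17, 9, 20, 14, 15, 33, 8, 3, 22, 36, 1, 31, 25.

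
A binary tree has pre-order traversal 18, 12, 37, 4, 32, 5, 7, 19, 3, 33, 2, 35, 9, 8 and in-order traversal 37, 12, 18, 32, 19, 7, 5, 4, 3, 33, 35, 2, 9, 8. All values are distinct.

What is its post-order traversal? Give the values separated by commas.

37, 12, 19, 7, 5, 32, 35, 8, 9, 2, 33, 3, 4, 18

The first element of pre-order is the root; it splits in-order into left and right subtrees.
Root 18: left subtree has 2 nodes {37, 12}, right has 11 {32, 19, 7, 5, 4, 3, 33, 35, 2, 9, 8}.
  Root 12: left subtree has 1 node {37}, right has 0 { }.
  Root 4: left subtree has 4 nodes {32, 19, 7, 5}, right has 6 {3, 33, 35, 2, 9, 8}.
    Root 32: left subtree has 0 nodes { }, right has 3 {19, 7, 5}.
      Root 5: left subtree has 2 nodes {19, 7}, right has 0 { }.
        Root 7: left subtree has 1 node {19}, right has 0 { }.
    Root 3: left subtree has 0 nodes { }, right has 5 {33, 35, 2, 9, 8}.
      Root 33: left subtree has 0 nodes { }, right has 4 {35, 2, 9, 8}.
        Root 2: left subtree has 1 node {35}, right has 2 {9, 8}.
          Root 9: left subtree has 0 nodes { }, right has 1 {8}.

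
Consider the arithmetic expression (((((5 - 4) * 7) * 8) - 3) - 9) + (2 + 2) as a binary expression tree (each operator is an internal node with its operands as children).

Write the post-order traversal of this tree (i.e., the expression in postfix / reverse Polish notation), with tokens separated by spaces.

5 4 - 7 * 8 * 3 - 9 - 2 2 + +

Post-order on an expression tree gives postfix notation: for each operator, emit left operand, right operand, then the operator.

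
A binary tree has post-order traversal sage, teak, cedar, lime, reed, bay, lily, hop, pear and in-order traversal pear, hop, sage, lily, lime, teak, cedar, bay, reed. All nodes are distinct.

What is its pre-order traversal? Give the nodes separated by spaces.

pear hop lily sage bay lime cedar teak reed

The last element of post-order is the root; it splits in-order into left and right subtrees.
Root pear: left subtree has 0 nodes { }, right has 8 {hop, sage, lily, lime, teak, cedar, bay, reed}.
  Root hop: left subtree has 0 nodes { }, right has 7 {sage, lily, lime, teak, cedar, bay, reed}.
    Root lily: left subtree has 1 node {sage}, right has 5 {lime, teak, cedar, bay, reed}.
      Root bay: left subtree has 3 nodes {lime, teak, cedar}, right has 1 {reed}.
        Root lime: left subtree has 0 nodes { }, right has 2 {teak, cedar}.
          Root cedar: left subtree has 1 node {teak}, right has 0 { }.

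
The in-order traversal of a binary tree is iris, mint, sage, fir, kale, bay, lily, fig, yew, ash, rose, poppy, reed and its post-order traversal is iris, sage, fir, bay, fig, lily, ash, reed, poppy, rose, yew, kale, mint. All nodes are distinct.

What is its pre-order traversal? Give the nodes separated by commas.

mint, iris, kale, fir, sage, yew, lily, bay, fig, rose, ash, poppy, reed

The last element of post-order is the root; it splits in-order into left and right subtrees.
Root mint: left subtree has 1 node {iris}, right has 11 {sage, fir, kale, bay, lily, fig, yew, ash, rose, poppy, reed}.
  Root kale: left subtree has 2 nodes {sage, fir}, right has 8 {bay, lily, fig, yew, ash, rose, poppy, reed}.
    Root fir: left subtree has 1 node {sage}, right has 0 { }.
    Root yew: left subtree has 3 nodes {bay, lily, fig}, right has 4 {ash, rose, poppy, reed}.
      Root lily: left subtree has 1 node {bay}, right has 1 {fig}.
      Root rose: left subtree has 1 node {ash}, right has 2 {poppy, reed}.
        Root poppy: left subtree has 0 nodes { }, right has 1 {reed}.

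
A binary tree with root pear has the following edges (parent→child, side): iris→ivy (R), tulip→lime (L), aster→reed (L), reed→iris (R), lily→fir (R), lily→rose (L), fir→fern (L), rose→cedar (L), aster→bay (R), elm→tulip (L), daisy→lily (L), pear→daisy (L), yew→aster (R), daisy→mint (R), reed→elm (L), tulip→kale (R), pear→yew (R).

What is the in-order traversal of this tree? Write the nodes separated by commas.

cedar, rose, lily, fern, fir, daisy, mint, pear, yew, lime, tulip, kale, elm, reed, iris, ivy, aster, bay

In-order visits the left subtree, then the node, then the right subtree.
At pear: go left to daisy.
  At daisy: go left to lily.
    At lily: go left to rose.
      At rose: go left to cedar.
        cedar is a leaf — visit cedar.
      Visit rose.
      At rose: no right child.
    Visit lily.
    At lily: go right to fir.
      At fir: go left to fern.
        fern is a leaf — visit fern.
      Visit fir.
      At fir: no right child.
  Visit daisy.
  At daisy: go right to mint.
    mint is a leaf — visit mint.
Visit pear.
At pear: go right to yew.
  At yew: no left child.
  Visit yew.
  At yew: go right to aster.
    At aster: go left to reed.
      At reed: go left to elm.
        At elm: go left to tulip.
          At tulip: go left to lime.
            lime is a leaf — visit lime.
          Visit tulip.
          At tulip: go right to kale.
            kale is a leaf — visit kale.
        Visit elm.
        At elm: no right child.
      Visit reed.
      At reed: go right to iris.
        At iris: no left child.
        Visit iris.
        At iris: go right to ivy.
          ivy is a leaf — visit ivy.
    Visit aster.
    At aster: go right to bay.
      bay is a leaf — visit bay.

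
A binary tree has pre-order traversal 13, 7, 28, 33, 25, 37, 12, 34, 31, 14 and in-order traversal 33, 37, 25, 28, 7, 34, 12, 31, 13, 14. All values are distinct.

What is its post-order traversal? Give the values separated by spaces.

37 25 33 28 34 31 12 7 14 13

The first element of pre-order is the root; it splits in-order into left and right subtrees.
Root 13: left subtree has 8 nodes {33, 37, 25, 28, 7, 34, 12, 31}, right has 1 {14}.
  Root 7: left subtree has 4 nodes {33, 37, 25, 28}, right has 3 {34, 12, 31}.
    Root 28: left subtree has 3 nodes {33, 37, 25}, right has 0 { }.
      Root 33: left subtree has 0 nodes { }, right has 2 {37, 25}.
        Root 25: left subtree has 1 node {37}, right has 0 { }.
    Root 12: left subtree has 1 node {34}, right has 1 {31}.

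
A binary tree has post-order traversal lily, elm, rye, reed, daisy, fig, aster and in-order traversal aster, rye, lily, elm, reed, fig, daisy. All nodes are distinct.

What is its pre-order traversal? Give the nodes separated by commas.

The last element of post-order is the root; it splits in-order into left and right subtrees.
Root aster: left subtree has 0 nodes { }, right has 6 {rye, lily, elm, reed, fig, daisy}.
  Root fig: left subtree has 4 nodes {rye, lily, elm, reed}, right has 1 {daisy}.
    Root reed: left subtree has 3 nodes {rye, lily, elm}, right has 0 { }.
      Root rye: left subtree has 0 nodes { }, right has 2 {lily, elm}.
        Root elm: left subtree has 1 node {lily}, right has 0 { }.

aster, fig, reed, rye, elm, lily, daisy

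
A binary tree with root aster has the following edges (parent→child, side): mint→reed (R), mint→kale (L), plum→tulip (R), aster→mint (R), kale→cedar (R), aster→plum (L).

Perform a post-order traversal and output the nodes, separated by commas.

Post-order visits the left subtree, then the right subtree, then the node.
At aster: go left to plum.
  At plum: no left child.
  At plum: go right to tulip.
    tulip is a leaf — visit tulip.
  Visit plum.
At aster: go right to mint.
  At mint: go left to kale.
    At kale: no left child.
    At kale: go right to cedar.
      cedar is a leaf — visit cedar.
    Visit kale.
  At mint: go right to reed.
    reed is a leaf — visit reed.
  Visit mint.
Visit aster.

tulip, plum, cedar, kale, reed, mint, aster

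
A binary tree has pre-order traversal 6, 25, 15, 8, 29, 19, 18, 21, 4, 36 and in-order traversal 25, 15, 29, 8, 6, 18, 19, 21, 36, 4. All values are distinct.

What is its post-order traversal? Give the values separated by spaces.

The first element of pre-order is the root; it splits in-order into left and right subtrees.
Root 6: left subtree has 4 nodes {25, 15, 29, 8}, right has 5 {18, 19, 21, 36, 4}.
  Root 25: left subtree has 0 nodes { }, right has 3 {15, 29, 8}.
    Root 15: left subtree has 0 nodes { }, right has 2 {29, 8}.
      Root 8: left subtree has 1 node {29}, right has 0 { }.
  Root 19: left subtree has 1 node {18}, right has 3 {21, 36, 4}.
    Root 21: left subtree has 0 nodes { }, right has 2 {36, 4}.
      Root 4: left subtree has 1 node {36}, right has 0 { }.

29 8 15 25 18 36 4 21 19 6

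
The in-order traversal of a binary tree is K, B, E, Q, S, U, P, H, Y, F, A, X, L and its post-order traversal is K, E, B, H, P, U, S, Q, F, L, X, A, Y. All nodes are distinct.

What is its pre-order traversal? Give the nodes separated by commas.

The last element of post-order is the root; it splits in-order into left and right subtrees.
Root Y: left subtree has 8 nodes {K, B, E, Q, S, U, P, H}, right has 4 {F, A, X, L}.
  Root Q: left subtree has 3 nodes {K, B, E}, right has 4 {S, U, P, H}.
    Root B: left subtree has 1 node {K}, right has 1 {E}.
    Root S: left subtree has 0 nodes { }, right has 3 {U, P, H}.
      Root U: left subtree has 0 nodes { }, right has 2 {P, H}.
        Root P: left subtree has 0 nodes { }, right has 1 {H}.
  Root A: left subtree has 1 node {F}, right has 2 {X, L}.
    Root X: left subtree has 0 nodes { }, right has 1 {L}.

Y, Q, B, K, E, S, U, P, H, A, F, X, L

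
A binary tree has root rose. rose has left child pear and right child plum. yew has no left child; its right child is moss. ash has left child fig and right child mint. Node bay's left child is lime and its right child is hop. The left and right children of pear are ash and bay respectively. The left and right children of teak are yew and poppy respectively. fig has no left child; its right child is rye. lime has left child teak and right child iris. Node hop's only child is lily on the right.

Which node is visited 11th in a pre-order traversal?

Pre-order visits the node, then its left subtree, then its right subtree.
Visit rose.
At rose: go left to pear.
  Visit pear.
  At pear: go left to ash.
    Visit ash.
    At ash: go left to fig.
      Visit fig.
      At fig: no left child.
      At fig: go right to rye.
        rye is a leaf — visit rye.
    At ash: go right to mint.
      mint is a leaf — visit mint.
  At pear: go right to bay.
    Visit bay.
    At bay: go left to lime.
      Visit lime.
      At lime: go left to teak.
        Visit teak.
        At teak: go left to yew.
          Visit yew.
          At yew: no left child.
          At yew: go right to moss.
            moss is a leaf — visit moss.
        At teak: go right to poppy.
          poppy is a leaf — visit poppy.
      At lime: go right to iris.
        iris is a leaf — visit iris.
    At bay: go right to hop.
      Visit hop.
      At hop: no left child.
      At hop: go right to lily.
        lily is a leaf — visit lily.
At rose: go right to plum.
  plum is a leaf — visit plum.
Full pre-order sequence: rose, pear, ash, fig, rye, mint, bay, lime, teak, yew, moss, poppy, iris, hop, lily, plum.

moss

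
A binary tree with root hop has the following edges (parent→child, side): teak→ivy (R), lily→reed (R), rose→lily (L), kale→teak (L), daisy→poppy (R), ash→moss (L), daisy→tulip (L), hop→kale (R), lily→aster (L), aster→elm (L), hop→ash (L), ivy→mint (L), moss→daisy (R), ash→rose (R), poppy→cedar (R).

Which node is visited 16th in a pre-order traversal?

mint

Pre-order visits the node, then its left subtree, then its right subtree.
Visit hop.
At hop: go left to ash.
  Visit ash.
  At ash: go left to moss.
    Visit moss.
    At moss: no left child.
    At moss: go right to daisy.
      Visit daisy.
      At daisy: go left to tulip.
        tulip is a leaf — visit tulip.
      At daisy: go right to poppy.
        Visit poppy.
        At poppy: no left child.
        At poppy: go right to cedar.
          cedar is a leaf — visit cedar.
  At ash: go right to rose.
    Visit rose.
    At rose: go left to lily.
      Visit lily.
      At lily: go left to aster.
        Visit aster.
        At aster: go left to elm.
          elm is a leaf — visit elm.
        At aster: no right child.
      At lily: go right to reed.
        reed is a leaf — visit reed.
    At rose: no right child.
At hop: go right to kale.
  Visit kale.
  At kale: go left to teak.
    Visit teak.
    At teak: no left child.
    At teak: go right to ivy.
      Visit ivy.
      At ivy: go left to mint.
        mint is a leaf — visit mint.
      At ivy: no right child.
  At kale: no right child.
Full pre-order sequence: hop, ash, moss, daisy, tulip, poppy, cedar, rose, lily, aster, elm, reed, kale, teak, ivy, mint.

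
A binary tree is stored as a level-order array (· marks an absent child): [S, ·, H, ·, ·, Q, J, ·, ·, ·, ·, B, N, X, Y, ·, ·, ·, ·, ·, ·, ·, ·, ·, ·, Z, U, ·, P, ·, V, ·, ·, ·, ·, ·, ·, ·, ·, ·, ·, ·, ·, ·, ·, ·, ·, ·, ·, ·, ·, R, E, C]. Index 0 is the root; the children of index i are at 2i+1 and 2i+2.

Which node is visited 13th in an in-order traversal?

In-order visits the left subtree, then the node, then the right subtree.
At S: no left child.
Visit S.
At S: go right to H.
  At H: go left to Q.
    At Q: go left to B.
      B is a leaf — visit B.
    Visit Q.
    At Q: go right to N.
      At N: go left to Z.
        At Z: go left to R.
          R is a leaf — visit R.
        Visit Z.
        At Z: go right to E.
          E is a leaf — visit E.
      Visit N.
      At N: go right to U.
        At U: go left to C.
          C is a leaf — visit C.
        Visit U.
        At U: no right child.
  Visit H.
  At H: go right to J.
    At J: go left to X.
      At X: no left child.
      Visit X.
      At X: go right to P.
        P is a leaf — visit P.
    Visit J.
    At J: go right to Y.
      At Y: no left child.
      Visit Y.
      At Y: go right to V.
        V is a leaf — visit V.
Full in-order sequence: S, B, Q, R, Z, E, N, C, U, H, X, P, J, Y, V.

J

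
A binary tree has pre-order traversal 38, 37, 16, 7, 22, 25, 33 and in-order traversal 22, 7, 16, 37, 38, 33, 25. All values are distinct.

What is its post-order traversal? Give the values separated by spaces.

The first element of pre-order is the root; it splits in-order into left and right subtrees.
Root 38: left subtree has 4 nodes {22, 7, 16, 37}, right has 2 {33, 25}.
  Root 37: left subtree has 3 nodes {22, 7, 16}, right has 0 { }.
    Root 16: left subtree has 2 nodes {22, 7}, right has 0 { }.
      Root 7: left subtree has 1 node {22}, right has 0 { }.
  Root 25: left subtree has 1 node {33}, right has 0 { }.

22 7 16 37 33 25 38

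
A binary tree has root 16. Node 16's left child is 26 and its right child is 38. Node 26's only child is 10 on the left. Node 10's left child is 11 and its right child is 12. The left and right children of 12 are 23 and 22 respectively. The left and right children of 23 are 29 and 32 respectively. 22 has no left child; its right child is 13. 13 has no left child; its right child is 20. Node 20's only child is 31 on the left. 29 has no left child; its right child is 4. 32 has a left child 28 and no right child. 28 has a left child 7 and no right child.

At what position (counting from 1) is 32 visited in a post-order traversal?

6

Post-order visits the left subtree, then the right subtree, then the node.
At 16: go left to 26.
  At 26: go left to 10.
    At 10: go left to 11.
      11 is a leaf — visit 11.
    At 10: go right to 12.
      At 12: go left to 23.
        At 23: go left to 29.
          At 29: no left child.
          At 29: go right to 4.
            4 is a leaf — visit 4.
          Visit 29.
        At 23: go right to 32.
          At 32: go left to 28.
            At 28: go left to 7.
              7 is a leaf — visit 7.
            At 28: no right child.
            Visit 28.
          At 32: no right child.
          Visit 32.
        Visit 23.
      At 12: go right to 22.
        At 22: no left child.
        At 22: go right to 13.
          At 13: no left child.
          At 13: go right to 20.
            At 20: go left to 31.
              31 is a leaf — visit 31.
            At 20: no right child.
            Visit 20.
          Visit 13.
        Visit 22.
      Visit 12.
    Visit 10.
  At 26: no right child.
  Visit 26.
At 16: go right to 38.
  38 is a leaf — visit 38.
Visit 16.
Full post-order sequence: 11, 4, 29, 7, 28, 32, 23, 31, 20, 13, 22, 12, 10, 26, 38, 16.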